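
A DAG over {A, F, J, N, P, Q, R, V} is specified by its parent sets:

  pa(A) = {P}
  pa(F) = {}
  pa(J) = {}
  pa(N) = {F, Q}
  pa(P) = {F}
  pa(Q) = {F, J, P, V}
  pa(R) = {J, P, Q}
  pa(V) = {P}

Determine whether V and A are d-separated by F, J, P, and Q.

Yes

There are 6 undirected paths between V and A; checking each against the conditioning set {F, J, P, Q}:
Path 1: V ← P → A
  P is a fork here and P is conditioned on, so the path is blocked at P.
Path 2: V → Q ← J → R ← P → A
  J is a fork here and J is conditioned on, so the path is blocked at J.
Path 3: V → Q ← P → A
  P is a fork here and P is conditioned on, so the path is blocked at P.
Path 4: V → Q → N ← F → P → A
  Q is a chain here and Q is conditioned on, so the path is blocked at Q.
Path 5: V → Q ← F → P → A
  F is a fork here and F is conditioned on, so the path is blocked at F.
Path 6: V → Q → R ← P → A
  Q is a chain here and Q is conditioned on, so the path is blocked at Q.
Since every path is blocked, d-separation holds.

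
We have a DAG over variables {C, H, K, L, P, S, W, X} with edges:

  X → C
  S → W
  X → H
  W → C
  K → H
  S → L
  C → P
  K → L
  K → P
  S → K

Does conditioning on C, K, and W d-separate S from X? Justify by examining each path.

We examine all 6 paths between S and X:
Path 1: S → L ← K → P ← C ← X
  L is a collider here and neither L nor any of its descendants is conditioned on, so the collider stays closed — the path is blocked at L.
Path 2: S → L ← K → H ← X
  L is a collider here and neither L nor any of its descendants is conditioned on, so the collider stays closed — the path is blocked at L.
Path 3: S → K → P ← C ← X
  K is a chain here and K is conditioned on, so the path is blocked at K.
Path 4: S → K → H ← X
  K is a chain here and K is conditioned on, so the path is blocked at K.
Path 5: S → W → C → P ← K → H ← X
  W is a chain here and W is conditioned on, so the path is blocked at W.
Path 6: S → W → C ← X
  W is a chain here and W is conditioned on, so the path is blocked at W.
All paths are blocked; S ⊥ X | {C, K, W} holds.

Yes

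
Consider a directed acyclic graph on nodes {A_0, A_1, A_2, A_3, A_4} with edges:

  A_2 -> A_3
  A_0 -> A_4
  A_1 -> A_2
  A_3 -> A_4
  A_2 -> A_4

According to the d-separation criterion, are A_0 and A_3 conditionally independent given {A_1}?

Enumerating the 2 paths from A_0 to A_3 and testing each for blocking by {A_1}:
Path 1: A_0 → A_4 ← A_3
  A_4 is a collider here and neither A_4 nor any of its descendants is conditioned on, so the collider stays closed — the path is blocked at A_4.
Path 2: A_0 → A_4 ← A_2 → A_3
  A_4 is a collider here and neither A_4 nor any of its descendants is conditioned on, so the collider stays closed — the path is blocked at A_4.
Every path is blocked, so A_0 and A_3 are d-separated given {A_1}.

Yes — A_0 and A_3 are d-separated given {A_1}.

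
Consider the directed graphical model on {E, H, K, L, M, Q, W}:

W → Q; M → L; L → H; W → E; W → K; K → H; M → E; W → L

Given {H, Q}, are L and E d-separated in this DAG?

Enumerating the 3 paths from L to E and testing each for blocking by {H, Q}:
Path 1: L ← M → E
  M is a fork and M is not conditioned on — no node blocks this path, so it is active.
Path 2: L ← W → E
  W is a fork and W is not conditioned on — no node blocks this path, so it is active.
Path 3: L → H ← K ← W → E
  H is a collider and H is conditioned on, which opens it; K is a chain and K is not conditioned on; W is a fork and W is not conditioned on — no node blocks this path, so it is active.
Since the path L ← M → E is active, L and E are not d-separated given {H, Q}.

No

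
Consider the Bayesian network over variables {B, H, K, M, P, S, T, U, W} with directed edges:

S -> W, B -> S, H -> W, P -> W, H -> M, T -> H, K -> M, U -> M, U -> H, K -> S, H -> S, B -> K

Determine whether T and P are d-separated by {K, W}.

6 paths connect T and P; each must be blocked for d-separation to hold:
  1. T → H → W ← P — H:chain[open]; W:collider[open] ⇒ active
  2. T → H → S → W ← P — H:chain[open]; S:chain[open]; W:collider[open] ⇒ active
  3. T → H → M ← K → S → W ← P — H:chain[open]; M:collider[blocks]; K:fork[blocks]; S:chain[open]; W:collider[open] ⇒ blocked
  4. T → H → M ← K ← B → S → W ← P — H:chain[open]; M:collider[blocks]; K:chain[blocks]; B:fork[open]; S:chain[open]; W:collider[open] ⇒ blocked
  5. T → H ← U → M ← K → S → W ← P — H:collider[open]; U:fork[open]; M:collider[blocks]; K:fork[blocks]; S:chain[open]; W:collider[open] ⇒ blocked
  6. T → H ← U → M ← K ← B → S → W ← P — H:collider[open]; U:fork[open]; M:collider[blocks]; K:chain[blocks]; B:fork[open]; S:chain[open]; W:collider[open] ⇒ blocked
Because an active path exists, T and P are not d-separated.

No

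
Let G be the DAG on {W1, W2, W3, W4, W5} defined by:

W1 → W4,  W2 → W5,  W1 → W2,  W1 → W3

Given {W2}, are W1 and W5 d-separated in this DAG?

Yes

Only one path connects W1 and W5:
  1. W1 → W2 → W5 — W2:chain[blocks] ⇒ blocked
Every path is blocked, so W1 and W5 are d-separated given {W2}.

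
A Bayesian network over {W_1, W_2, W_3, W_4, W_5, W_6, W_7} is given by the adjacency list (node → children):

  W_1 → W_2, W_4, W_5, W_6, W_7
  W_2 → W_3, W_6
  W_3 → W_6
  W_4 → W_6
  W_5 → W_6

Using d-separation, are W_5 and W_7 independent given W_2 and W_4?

No

We examine all 5 paths between W_5 and W_7:
Path 1: W_5 → W_6 ← W_2 ← W_1 → W_7
  W_6 is a collider here and neither W_6 nor any of its descendants is conditioned on, so the collider stays closed — the path is blocked at W_6.
Path 2: W_5 → W_6 ← W_3 ← W_2 ← W_1 → W_7
  W_6 is a collider here and neither W_6 nor any of its descendants is conditioned on, so the collider stays closed — the path is blocked at W_6.
Path 3: W_5 → W_6 ← W_1 → W_7
  W_6 is a collider here and neither W_6 nor any of its descendants is conditioned on, so the collider stays closed — the path is blocked at W_6.
Path 4: W_5 → W_6 ← W_4 ← W_1 → W_7
  W_6 is a collider here and neither W_6 nor any of its descendants is conditioned on, so the collider stays closed — the path is blocked at W_6.
Path 5: W_5 ← W_1 → W_7
  W_1 is a fork and W_1 is not conditioned on — no node blocks this path, so it is active.
Because an active path exists, W_5 and W_7 are not d-separated.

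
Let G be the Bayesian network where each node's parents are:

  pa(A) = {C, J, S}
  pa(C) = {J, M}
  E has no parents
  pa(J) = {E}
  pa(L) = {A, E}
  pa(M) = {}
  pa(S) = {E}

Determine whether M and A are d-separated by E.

Enumerating the 4 paths from M to A and testing each for blocking by {E}:
Path 1: M → C ← J ← E → L ← A
  C is a collider here and neither C nor any of its descendants is conditioned on, so the collider stays closed — the path is blocked at C.
Path 2: M → C ← J ← E → S → A
  C is a collider here and neither C nor any of its descendants is conditioned on, so the collider stays closed — the path is blocked at C.
Path 3: M → C ← J → A
  C is a collider here and neither C nor any of its descendants is conditioned on, so the collider stays closed — the path is blocked at C.
Path 4: M → C → A
  C is a chain and C is not conditioned on — no node blocks this path, so it is active.
Since the path M → C → A is active, M and A are not d-separated given {E}.

No — M and A are not d-separated given {E}.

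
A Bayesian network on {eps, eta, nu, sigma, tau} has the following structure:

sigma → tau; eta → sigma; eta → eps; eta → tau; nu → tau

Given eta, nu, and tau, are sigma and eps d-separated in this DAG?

Yes

We examine all 2 paths between sigma and eps:
Path 1: sigma ← eta → eps
  eta is a fork here and eta is conditioned on, so the path is blocked at eta.
Path 2: sigma → tau ← eta → eps
  eta is a fork here and eta is conditioned on, so the path is blocked at eta.
Every path is blocked, so sigma and eps are d-separated given {eta, nu, tau}.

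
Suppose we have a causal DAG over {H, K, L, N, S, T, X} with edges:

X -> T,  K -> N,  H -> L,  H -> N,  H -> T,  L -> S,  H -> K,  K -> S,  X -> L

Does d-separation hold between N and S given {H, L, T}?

No

There are 6 undirected paths between N and S; checking each against the conditioning set {H, L, T}:
Path 1: N ← H → T ← X → L → S
  H is a fork here and H is conditioned on, so the path is blocked at H.
Path 2: N ← H → K → S
  H is a fork here and H is conditioned on, so the path is blocked at H.
Path 3: N ← H → L → S
  H is a fork here and H is conditioned on, so the path is blocked at H.
Path 4: N ← K → S
  K is a fork and K is not conditioned on — no node blocks this path, so it is active.
Path 5: N ← K ← H → T ← X → L → S
  H is a fork here and H is conditioned on, so the path is blocked at H.
Path 6: N ← K ← H → L → S
  H is a fork here and H is conditioned on, so the path is blocked at H.
At least one path is unblocked, so d-separation fails.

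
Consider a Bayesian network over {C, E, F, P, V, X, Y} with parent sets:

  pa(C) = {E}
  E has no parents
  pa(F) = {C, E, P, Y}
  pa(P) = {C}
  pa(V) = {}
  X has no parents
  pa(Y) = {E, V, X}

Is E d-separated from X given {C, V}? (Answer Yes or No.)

There are 4 undirected paths between E and X; checking each against the conditioning set {C, V}:
  1. E → C → P → F ← Y ← X — C:chain[blocks]; P:chain[open]; F:collider[blocks]; Y:chain[open] ⇒ blocked
  2. E → C → F ← Y ← X — C:chain[blocks]; F:collider[blocks]; Y:chain[open] ⇒ blocked
  3. E → Y ← X — Y:collider[blocks] ⇒ blocked
  4. E → F ← Y ← X — F:collider[blocks]; Y:chain[open] ⇒ blocked
All paths are blocked; E ⊥ X | {C, V} holds.

Yes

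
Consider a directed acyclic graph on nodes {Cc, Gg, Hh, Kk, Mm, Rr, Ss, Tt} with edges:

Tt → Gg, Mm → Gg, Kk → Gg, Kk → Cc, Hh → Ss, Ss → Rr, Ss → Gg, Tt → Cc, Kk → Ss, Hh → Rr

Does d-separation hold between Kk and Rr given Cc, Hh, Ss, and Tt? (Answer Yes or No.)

Yes

6 paths connect Kk and Rr; each must be blocked for d-separation to hold:
Path 1: Kk → Ss → Rr
  Ss is a chain here and Ss is conditioned on, so the path is blocked at Ss.
Path 2: Kk → Ss ← Hh → Rr
  Hh is a fork here and Hh is conditioned on, so the path is blocked at Hh.
Path 3: Kk → Gg ← Ss → Rr
  Gg is a collider here and neither Gg nor any of its descendants is conditioned on, so the collider stays closed — the path is blocked at Gg.
Path 4: Kk → Gg ← Ss ← Hh → Rr
  Gg is a collider here and neither Gg nor any of its descendants is conditioned on, so the collider stays closed — the path is blocked at Gg.
Path 5: Kk → Cc ← Tt → Gg ← Ss → Rr
  Tt is a fork here and Tt is conditioned on, so the path is blocked at Tt.
Path 6: Kk → Cc ← Tt → Gg ← Ss ← Hh → Rr
  Tt is a fork here and Tt is conditioned on, so the path is blocked at Tt.
Every path is blocked, so Kk and Rr are d-separated given {Cc, Hh, Ss, Tt}.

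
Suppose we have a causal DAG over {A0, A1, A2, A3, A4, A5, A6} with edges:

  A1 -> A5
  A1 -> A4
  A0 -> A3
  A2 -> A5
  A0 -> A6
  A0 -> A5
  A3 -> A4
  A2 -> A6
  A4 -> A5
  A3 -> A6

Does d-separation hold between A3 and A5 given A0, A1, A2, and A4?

Enumerating the 6 paths from A3 to A5 and testing each for blocking by {A0, A1, A2, A4}:
Path 1: A3 → A4 ← A1 → A5
  A1 is a fork here and A1 is conditioned on, so the path is blocked at A1.
Path 2: A3 → A4 → A5
  A4 is a chain here and A4 is conditioned on, so the path is blocked at A4.
Path 3: A3 ← A0 → A5
  A0 is a fork here and A0 is conditioned on, so the path is blocked at A0.
Path 4: A3 ← A0 → A6 ← A2 → A5
  A0 is a fork here and A0 is conditioned on, so the path is blocked at A0.
Path 5: A3 → A6 ← A0 → A5
  A6 is a collider here and neither A6 nor any of its descendants is conditioned on, so the collider stays closed — the path is blocked at A6.
Path 6: A3 → A6 ← A2 → A5
  A6 is a collider here and neither A6 nor any of its descendants is conditioned on, so the collider stays closed — the path is blocked at A6.
All paths are blocked; A3 ⊥ A5 | {A0, A1, A2, A4} holds.

Yes — A3 and A5 are d-separated given {A0, A1, A2, A4}.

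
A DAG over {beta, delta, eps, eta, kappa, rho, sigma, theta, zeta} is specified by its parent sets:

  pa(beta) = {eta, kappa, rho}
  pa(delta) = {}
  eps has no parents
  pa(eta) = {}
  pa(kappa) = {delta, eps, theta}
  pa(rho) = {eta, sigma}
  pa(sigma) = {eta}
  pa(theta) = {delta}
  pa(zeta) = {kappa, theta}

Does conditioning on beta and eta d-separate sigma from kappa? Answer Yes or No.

No — sigma and kappa are not d-separated given {beta, eta}.

4 paths connect sigma and kappa; each must be blocked for d-separation to hold:
Path 1: sigma → rho → beta ← kappa
  rho is a chain and rho is not conditioned on; beta is a collider and beta is conditioned on, which opens it — no node blocks this path, so it is active.
Path 2: sigma → rho ← eta → beta ← kappa
  eta is a fork here and eta is conditioned on, so the path is blocked at eta.
Path 3: sigma ← eta → beta ← kappa
  eta is a fork here and eta is conditioned on, so the path is blocked at eta.
Path 4: sigma ← eta → rho → beta ← kappa
  eta is a fork here and eta is conditioned on, so the path is blocked at eta.
Because an active path exists, sigma and kappa are not d-separated.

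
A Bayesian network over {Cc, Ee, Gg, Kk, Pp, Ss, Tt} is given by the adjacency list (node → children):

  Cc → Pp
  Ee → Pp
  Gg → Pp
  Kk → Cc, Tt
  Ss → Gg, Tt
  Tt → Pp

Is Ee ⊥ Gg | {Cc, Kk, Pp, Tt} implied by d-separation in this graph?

No

We examine all 3 paths between Ee and Gg:
Path 1: Ee → Pp ← Tt ← Ss → Gg
  Tt is a chain here and Tt is conditioned on, so the path is blocked at Tt.
Path 2: Ee → Pp ← Cc ← Kk → Tt ← Ss → Gg
  Cc is a chain here and Cc is conditioned on, so the path is blocked at Cc.
Path 3: Ee → Pp ← Gg
  Pp is a collider and Pp is conditioned on, which opens it — no node blocks this path, so it is active.
Since the path Ee → Pp ← Gg is active, Ee and Gg are not d-separated given {Cc, Kk, Pp, Tt}.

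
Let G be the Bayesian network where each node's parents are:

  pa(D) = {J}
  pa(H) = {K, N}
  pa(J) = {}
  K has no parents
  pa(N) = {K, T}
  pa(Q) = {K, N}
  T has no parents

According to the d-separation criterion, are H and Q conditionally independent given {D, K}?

No — H and Q are not d-separated given {D, K}.

4 paths connect H and Q; each must be blocked for d-separation to hold:
Path 1: H ← N → Q
  N is a fork and N is not conditioned on — no node blocks this path, so it is active.
Path 2: H ← N ← K → Q
  K is a fork here and K is conditioned on, so the path is blocked at K.
Path 3: H ← K → Q
  K is a fork here and K is conditioned on, so the path is blocked at K.
Path 4: H ← K → N → Q
  K is a fork here and K is conditioned on, so the path is blocked at K.
Since the path H ← N → Q is active, H and Q are not d-separated given {D, K}.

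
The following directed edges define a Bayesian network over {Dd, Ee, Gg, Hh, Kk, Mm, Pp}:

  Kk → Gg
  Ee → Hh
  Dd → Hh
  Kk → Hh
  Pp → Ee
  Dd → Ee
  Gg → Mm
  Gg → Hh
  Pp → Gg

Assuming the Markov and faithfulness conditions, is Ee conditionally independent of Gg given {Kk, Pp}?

There are 5 undirected paths between Ee and Gg; checking each against the conditioning set {Kk, Pp}:
Path 1: Ee ← Pp → Gg
  Pp is a fork here and Pp is conditioned on, so the path is blocked at Pp.
Path 2: Ee ← Dd → Hh ← Kk → Gg
  Hh is a collider here and neither Hh nor any of its descendants is conditioned on, so the collider stays closed — the path is blocked at Hh.
Path 3: Ee ← Dd → Hh ← Gg
  Hh is a collider here and neither Hh nor any of its descendants is conditioned on, so the collider stays closed — the path is blocked at Hh.
Path 4: Ee → Hh ← Kk → Gg
  Hh is a collider here and neither Hh nor any of its descendants is conditioned on, so the collider stays closed — the path is blocked at Hh.
Path 5: Ee → Hh ← Gg
  Hh is a collider here and neither Hh nor any of its descendants is conditioned on, so the collider stays closed — the path is blocked at Hh.
Every path is blocked, so Ee and Gg are d-separated given {Kk, Pp}.

Yes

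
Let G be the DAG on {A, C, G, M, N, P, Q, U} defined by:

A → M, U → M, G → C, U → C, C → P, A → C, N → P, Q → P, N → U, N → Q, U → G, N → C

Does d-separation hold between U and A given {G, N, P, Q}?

No

Enumerating the 6 paths from U to A and testing each for blocking by {G, N, P, Q}:
  1. U ← N → P ← C ← A — N:fork[blocks]; P:collider[open]; C:chain[open] ⇒ blocked
  2. U ← N → Q → P ← C ← A — N:fork[blocks]; Q:chain[blocks]; P:collider[open]; C:chain[open] ⇒ blocked
  3. U ← N → C ← A — N:fork[blocks]; C:collider[open] ⇒ blocked
  4. U → G → C ← A — G:chain[blocks]; C:collider[open] ⇒ blocked
  5. U → C ← A — C:collider[open] ⇒ active
  6. U → M ← A — M:collider[blocks] ⇒ blocked
Since the path U → C ← A is active, U and A are not d-separated given {G, N, P, Q}.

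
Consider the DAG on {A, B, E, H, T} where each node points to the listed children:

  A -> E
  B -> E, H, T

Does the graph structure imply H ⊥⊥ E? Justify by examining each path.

There is one path between H and E:
Path 1: H ← B → E
  B is a fork and B is not conditioned on — no node blocks this path, so it is active.
Because an active path exists, H and E are not d-separated.

No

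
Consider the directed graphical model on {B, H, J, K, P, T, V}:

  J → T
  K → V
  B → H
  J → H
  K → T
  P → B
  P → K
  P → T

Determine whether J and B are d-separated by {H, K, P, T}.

Enumerating the 3 paths from J to B and testing each for blocking by {H, K, P, T}:
  1. J → T ← K ← P → B — T:collider[open]; K:chain[blocks]; P:fork[blocks] ⇒ blocked
  2. J → T ← P → B — T:collider[open]; P:fork[blocks] ⇒ blocked
  3. J → H ← B — H:collider[open] ⇒ active
At least one path is unblocked, so d-separation fails.

No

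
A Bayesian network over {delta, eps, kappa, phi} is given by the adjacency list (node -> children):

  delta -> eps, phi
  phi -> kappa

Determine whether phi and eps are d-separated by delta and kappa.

Only one path connects phi and eps:
  1. phi ← delta → eps — delta:fork[blocks] ⇒ blocked
Since every path is blocked, d-separation holds.

Yes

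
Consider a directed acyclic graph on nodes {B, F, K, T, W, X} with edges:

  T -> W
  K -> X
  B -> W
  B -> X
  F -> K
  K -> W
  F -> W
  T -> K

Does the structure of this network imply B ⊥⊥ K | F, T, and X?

4 paths connect B and K; each must be blocked for d-separation to hold:
Path 1: B → W ← F → K
  W is a collider here and neither W nor any of its descendants is conditioned on, so the collider stays closed — the path is blocked at W.
Path 2: B → W ← K
  W is a collider here and neither W nor any of its descendants is conditioned on, so the collider stays closed — the path is blocked at W.
Path 3: B → W ← T → K
  W is a collider here and neither W nor any of its descendants is conditioned on, so the collider stays closed — the path is blocked at W.
Path 4: B → X ← K
  X is a collider and X is conditioned on, which opens it — no node blocks this path, so it is active.
At least one path is unblocked, so d-separation fails.

No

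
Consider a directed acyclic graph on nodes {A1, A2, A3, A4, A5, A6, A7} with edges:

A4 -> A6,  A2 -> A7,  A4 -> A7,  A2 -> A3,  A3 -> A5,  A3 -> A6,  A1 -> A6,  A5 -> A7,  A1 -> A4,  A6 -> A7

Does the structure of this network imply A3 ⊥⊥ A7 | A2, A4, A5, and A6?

Yes

Enumerating the 5 paths from A3 to A7 and testing each for blocking by {A2, A4, A5, A6}:
  1. A3 → A6 ← A1 → A4 → A7 — A6:collider[open]; A1:fork[open]; A4:chain[blocks] ⇒ blocked
  2. A3 → A6 → A7 — A6:chain[blocks] ⇒ blocked
  3. A3 → A6 ← A4 → A7 — A6:collider[open]; A4:fork[blocks] ⇒ blocked
  4. A3 → A5 → A7 — A5:chain[blocks] ⇒ blocked
  5. A3 ← A2 → A7 — A2:fork[blocks] ⇒ blocked
Every path is blocked, so A3 and A7 are d-separated given {A2, A4, A5, A6}.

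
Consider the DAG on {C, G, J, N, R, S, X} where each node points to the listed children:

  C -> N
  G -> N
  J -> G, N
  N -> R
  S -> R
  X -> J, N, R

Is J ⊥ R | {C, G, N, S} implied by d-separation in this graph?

No

There are 6 undirected paths between J and R; checking each against the conditioning set {C, G, N, S}:
  1. J ← X → R — X:fork[open] ⇒ active
  2. J ← X → N → R — X:fork[open]; N:chain[blocks] ⇒ blocked
  3. J → N ← X → R — N:collider[open]; X:fork[open] ⇒ active
  4. J → N → R — N:chain[blocks] ⇒ blocked
  5. J → G → N ← X → R — G:chain[blocks]; N:collider[open]; X:fork[open] ⇒ blocked
  6. J → G → N → R — G:chain[blocks]; N:chain[blocks] ⇒ blocked
At least one path is unblocked, so d-separation fails.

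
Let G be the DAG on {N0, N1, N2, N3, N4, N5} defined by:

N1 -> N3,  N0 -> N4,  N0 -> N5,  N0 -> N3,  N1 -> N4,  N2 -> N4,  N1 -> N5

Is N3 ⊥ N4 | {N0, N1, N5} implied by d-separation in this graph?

4 paths connect N3 and N4; each must be blocked for d-separation to hold:
Path 1: N3 ← N1 → N5 ← N0 → N4
  N1 is a fork here and N1 is conditioned on, so the path is blocked at N1.
Path 2: N3 ← N1 → N4
  N1 is a fork here and N1 is conditioned on, so the path is blocked at N1.
Path 3: N3 ← N0 → N5 ← N1 → N4
  N0 is a fork here and N0 is conditioned on, so the path is blocked at N0.
Path 4: N3 ← N0 → N4
  N0 is a fork here and N0 is conditioned on, so the path is blocked at N0.
All paths are blocked; N3 ⊥ N4 | {N0, N1, N5} holds.

Yes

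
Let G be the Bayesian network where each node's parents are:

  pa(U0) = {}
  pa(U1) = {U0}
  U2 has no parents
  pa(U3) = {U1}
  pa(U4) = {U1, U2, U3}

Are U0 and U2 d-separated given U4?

2 paths connect U0 and U2; each must be blocked for d-separation to hold:
Path 1: U0 → U1 → U3 → U4 ← U2
  U1 is a chain and U1 is not conditioned on; U3 is a chain and U3 is not conditioned on; U4 is a collider and U4 is conditioned on, which opens it — no node blocks this path, so it is active.
Path 2: U0 → U1 → U4 ← U2
  U1 is a chain and U1 is not conditioned on; U4 is a collider and U4 is conditioned on, which opens it — no node blocks this path, so it is active.
At least one path is unblocked, so d-separation fails.

No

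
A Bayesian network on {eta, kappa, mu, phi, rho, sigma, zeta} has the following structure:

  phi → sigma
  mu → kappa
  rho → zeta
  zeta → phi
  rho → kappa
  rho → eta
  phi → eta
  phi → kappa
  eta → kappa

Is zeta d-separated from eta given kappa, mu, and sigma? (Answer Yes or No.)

6 paths connect zeta and eta; each must be blocked for d-separation to hold:
Path 1: zeta → phi → eta
  phi is a chain and phi is not conditioned on — no node blocks this path, so it is active.
Path 2: zeta → phi → kappa ← eta
  phi is a chain and phi is not conditioned on; kappa is a collider and kappa is conditioned on, which opens it — no node blocks this path, so it is active.
Path 3: zeta → phi → kappa ← rho → eta
  phi is a chain and phi is not conditioned on; kappa is a collider and kappa is conditioned on, which opens it; rho is a fork and rho is not conditioned on — no node blocks this path, so it is active.
Path 4: zeta ← rho → eta
  rho is a fork and rho is not conditioned on — no node blocks this path, so it is active.
Path 5: zeta ← rho → kappa ← eta
  rho is a fork and rho is not conditioned on; kappa is a collider and kappa is conditioned on, which opens it — no node blocks this path, so it is active.
Path 6: zeta ← rho → kappa ← phi → eta
  rho is a fork and rho is not conditioned on; kappa is a collider and kappa is conditioned on, which opens it; phi is a fork and phi is not conditioned on — no node blocks this path, so it is active.
Since the path zeta → phi → eta is active, zeta and eta are not d-separated given {kappa, mu, sigma}.

No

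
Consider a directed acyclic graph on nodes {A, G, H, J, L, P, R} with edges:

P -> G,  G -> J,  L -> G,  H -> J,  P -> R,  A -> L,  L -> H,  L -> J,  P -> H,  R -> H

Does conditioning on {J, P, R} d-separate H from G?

Enumerating the 6 paths from H to G and testing each for blocking by {J, P, R}:
Path 1: H → J ← L → G
  J is a collider and J is conditioned on, which opens it; L is a fork and L is not conditioned on — no node blocks this path, so it is active.
Path 2: H → J ← G
  J is a collider and J is conditioned on, which opens it — no node blocks this path, so it is active.
Path 3: H ← R ← P → G
  R is a chain here and R is conditioned on, so the path is blocked at R.
Path 4: H ← L → J ← G
  L is a fork and L is not conditioned on; J is a collider and J is conditioned on, which opens it — no node blocks this path, so it is active.
Path 5: H ← L → G
  L is a fork and L is not conditioned on — no node blocks this path, so it is active.
Path 6: H ← P → G
  P is a fork here and P is conditioned on, so the path is blocked at P.
Because an active path exists, H and G are not d-separated.

No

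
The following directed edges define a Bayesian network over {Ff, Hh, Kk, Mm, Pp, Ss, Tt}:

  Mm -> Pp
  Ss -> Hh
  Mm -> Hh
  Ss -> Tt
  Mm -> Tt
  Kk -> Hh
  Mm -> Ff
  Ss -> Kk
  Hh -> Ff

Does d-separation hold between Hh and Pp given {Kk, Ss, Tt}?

There are 4 undirected paths between Hh and Pp; checking each against the conditioning set {Kk, Ss, Tt}:
Path 1: Hh ← Ss → Tt ← Mm → Pp
  Ss is a fork here and Ss is conditioned on, so the path is blocked at Ss.
Path 2: Hh → Ff ← Mm → Pp
  Ff is a collider here and neither Ff nor any of its descendants is conditioned on, so the collider stays closed — the path is blocked at Ff.
Path 3: Hh ← Mm → Pp
  Mm is a fork and Mm is not conditioned on — no node blocks this path, so it is active.
Path 4: Hh ← Kk ← Ss → Tt ← Mm → Pp
  Kk is a chain here and Kk is conditioned on, so the path is blocked at Kk.
Since the path Hh ← Mm → Pp is active, Hh and Pp are not d-separated given {Kk, Ss, Tt}.

No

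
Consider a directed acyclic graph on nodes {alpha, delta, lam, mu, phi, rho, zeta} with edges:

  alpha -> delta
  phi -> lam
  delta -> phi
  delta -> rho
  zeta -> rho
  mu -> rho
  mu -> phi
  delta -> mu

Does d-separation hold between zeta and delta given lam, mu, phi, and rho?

We examine all 3 paths between zeta and delta:
  1. zeta → rho ← delta — rho:collider[open] ⇒ active
  2. zeta → rho ← mu ← delta — rho:collider[open]; mu:chain[blocks] ⇒ blocked
  3. zeta → rho ← mu → phi ← delta — rho:collider[open]; mu:fork[blocks]; phi:collider[open] ⇒ blocked
Since the path zeta → rho ← delta is active, zeta and delta are not d-separated given {lam, mu, phi, rho}.

No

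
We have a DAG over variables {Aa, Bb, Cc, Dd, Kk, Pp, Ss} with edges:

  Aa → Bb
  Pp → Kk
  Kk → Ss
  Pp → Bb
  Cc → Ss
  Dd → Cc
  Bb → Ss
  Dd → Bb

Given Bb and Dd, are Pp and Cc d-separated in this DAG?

Yes

4 paths connect Pp and Cc; each must be blocked for d-separation to hold:
Path 1: Pp → Bb → Ss ← Cc
  Bb is a chain here and Bb is conditioned on, so the path is blocked at Bb.
Path 2: Pp → Bb ← Dd → Cc
  Dd is a fork here and Dd is conditioned on, so the path is blocked at Dd.
Path 3: Pp → Kk → Ss ← Bb ← Dd → Cc
  Ss is a collider here and neither Ss nor any of its descendants is conditioned on, so the collider stays closed — the path is blocked at Ss.
Path 4: Pp → Kk → Ss ← Cc
  Ss is a collider here and neither Ss nor any of its descendants is conditioned on, so the collider stays closed — the path is blocked at Ss.
Since every path is blocked, d-separation holds.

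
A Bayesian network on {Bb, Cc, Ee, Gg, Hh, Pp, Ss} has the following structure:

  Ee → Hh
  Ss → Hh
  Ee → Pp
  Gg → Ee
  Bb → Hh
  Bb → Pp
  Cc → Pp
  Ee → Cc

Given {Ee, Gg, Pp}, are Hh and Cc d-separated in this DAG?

Enumerating the 4 paths from Hh to Cc and testing each for blocking by {Ee, Gg, Pp}:
  1. Hh ← Ee → Cc — Ee:fork[blocks] ⇒ blocked
  2. Hh ← Ee → Pp ← Cc — Ee:fork[blocks]; Pp:collider[open] ⇒ blocked
  3. Hh ← Bb → Pp ← Cc — Bb:fork[open]; Pp:collider[open] ⇒ active
  4. Hh ← Bb → Pp ← Ee → Cc — Bb:fork[open]; Pp:collider[open]; Ee:fork[blocks] ⇒ blocked
At least one path is unblocked, so d-separation fails.

No — Hh and Cc are not d-separated given {Ee, Gg, Pp}.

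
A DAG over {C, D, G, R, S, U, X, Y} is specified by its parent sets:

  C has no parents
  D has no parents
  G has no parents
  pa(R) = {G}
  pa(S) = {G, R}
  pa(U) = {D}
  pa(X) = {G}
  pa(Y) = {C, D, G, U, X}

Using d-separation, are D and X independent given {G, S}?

Yes — D and X are d-separated given {G, S}.

4 paths connect D and X; each must be blocked for d-separation to hold:
  1. D → Y ← X — Y:collider[blocks] ⇒ blocked
  2. D → Y ← G → X — Y:collider[blocks]; G:fork[blocks] ⇒ blocked
  3. D → U → Y ← X — U:chain[open]; Y:collider[blocks] ⇒ blocked
  4. D → U → Y ← G → X — U:chain[open]; Y:collider[blocks]; G:fork[blocks] ⇒ blocked
All paths are blocked; D ⊥ X | {G, S} holds.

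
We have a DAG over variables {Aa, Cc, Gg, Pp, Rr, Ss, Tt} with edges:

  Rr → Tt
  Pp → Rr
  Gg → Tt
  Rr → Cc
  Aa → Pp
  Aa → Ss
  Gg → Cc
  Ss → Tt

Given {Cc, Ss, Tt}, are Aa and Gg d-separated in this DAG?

Enumerating the 4 paths from Aa to Gg and testing each for blocking by {Cc, Ss, Tt}:
  1. Aa → Pp → Rr → Cc ← Gg — Pp:chain[open]; Rr:chain[open]; Cc:collider[open] ⇒ active
  2. Aa → Pp → Rr → Tt ← Gg — Pp:chain[open]; Rr:chain[open]; Tt:collider[open] ⇒ active
  3. Aa → Ss → Tt ← Gg — Ss:chain[blocks]; Tt:collider[open] ⇒ blocked
  4. Aa → Ss → Tt ← Rr → Cc ← Gg — Ss:chain[blocks]; Tt:collider[open]; Rr:fork[open]; Cc:collider[open] ⇒ blocked
Because an active path exists, Aa and Gg are not d-separated.

No — Aa and Gg are not d-separated given {Cc, Ss, Tt}.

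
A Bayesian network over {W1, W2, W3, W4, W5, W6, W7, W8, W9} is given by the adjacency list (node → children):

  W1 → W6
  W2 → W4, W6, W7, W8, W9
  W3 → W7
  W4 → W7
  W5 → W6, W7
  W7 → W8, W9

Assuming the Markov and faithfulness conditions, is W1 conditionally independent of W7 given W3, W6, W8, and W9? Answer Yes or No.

No — W1 and W7 are not d-separated given {W3, W6, W8, W9}.

5 paths connect W1 and W7; each must be blocked for d-separation to hold:
Path 1: W1 → W6 ← W2 → W9 ← W7
  W6 is a collider and W6 is conditioned on, which opens it; W2 is a fork and W2 is not conditioned on; W9 is a collider and W9 is conditioned on, which opens it — no node blocks this path, so it is active.
Path 2: W1 → W6 ← W2 → W7
  W6 is a collider and W6 is conditioned on, which opens it; W2 is a fork and W2 is not conditioned on — no node blocks this path, so it is active.
Path 3: W1 → W6 ← W2 → W8 ← W7
  W6 is a collider and W6 is conditioned on, which opens it; W2 is a fork and W2 is not conditioned on; W8 is a collider and W8 is conditioned on, which opens it — no node blocks this path, so it is active.
Path 4: W1 → W6 ← W2 → W4 → W7
  W6 is a collider and W6 is conditioned on, which opens it; W2 is a fork and W2 is not conditioned on; W4 is a chain and W4 is not conditioned on — no node blocks this path, so it is active.
Path 5: W1 → W6 ← W5 → W7
  W6 is a collider and W6 is conditioned on, which opens it; W5 is a fork and W5 is not conditioned on — no node blocks this path, so it is active.
At least one path is unblocked, so d-separation fails.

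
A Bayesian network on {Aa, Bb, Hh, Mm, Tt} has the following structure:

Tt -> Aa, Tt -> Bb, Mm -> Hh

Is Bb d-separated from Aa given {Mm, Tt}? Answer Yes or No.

Yes — Bb and Aa are d-separated given {Mm, Tt}.

The only undirected path from Bb to Aa is:
Path 1: Bb ← Tt → Aa
  Tt is a fork here and Tt is conditioned on, so the path is blocked at Tt.
Since every path is blocked, d-separation holds.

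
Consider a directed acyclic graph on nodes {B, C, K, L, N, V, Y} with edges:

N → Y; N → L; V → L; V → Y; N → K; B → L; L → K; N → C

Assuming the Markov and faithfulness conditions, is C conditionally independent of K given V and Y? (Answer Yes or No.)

There are 3 undirected paths between C and K; checking each against the conditioning set {V, Y}:
Path 1: C ← N → L → K
  N is a fork and N is not conditioned on; L is a chain and L is not conditioned on — no node blocks this path, so it is active.
Path 2: C ← N → K
  N is a fork and N is not conditioned on — no node blocks this path, so it is active.
Path 3: C ← N → Y ← V → L → K
  V is a fork here and V is conditioned on, so the path is blocked at V.
Since the path C ← N → L → K is active, C and K are not d-separated given {V, Y}.

No — C and K are not d-separated given {V, Y}.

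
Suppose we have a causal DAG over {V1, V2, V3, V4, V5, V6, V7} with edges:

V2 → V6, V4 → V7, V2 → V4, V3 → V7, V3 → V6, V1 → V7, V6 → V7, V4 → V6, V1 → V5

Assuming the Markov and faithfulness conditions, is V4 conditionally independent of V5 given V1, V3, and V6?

There are 5 undirected paths between V4 and V5; checking each against the conditioning set {V1, V3, V6}:
  1. V4 → V7 ← V1 → V5 — V7:collider[blocks]; V1:fork[blocks] ⇒ blocked
  2. V4 → V6 → V7 ← V1 → V5 — V6:chain[blocks]; V7:collider[blocks]; V1:fork[blocks] ⇒ blocked
  3. V4 → V6 ← V3 → V7 ← V1 → V5 — V6:collider[open]; V3:fork[blocks]; V7:collider[blocks]; V1:fork[blocks] ⇒ blocked
  4. V4 ← V2 → V6 → V7 ← V1 → V5 — V2:fork[open]; V6:chain[blocks]; V7:collider[blocks]; V1:fork[blocks] ⇒ blocked
  5. V4 ← V2 → V6 ← V3 → V7 ← V1 → V5 — V2:fork[open]; V6:collider[open]; V3:fork[blocks]; V7:collider[blocks]; V1:fork[blocks] ⇒ blocked
Since every path is blocked, d-separation holds.

Yes — V4 and V5 are d-separated given {V1, V3, V6}.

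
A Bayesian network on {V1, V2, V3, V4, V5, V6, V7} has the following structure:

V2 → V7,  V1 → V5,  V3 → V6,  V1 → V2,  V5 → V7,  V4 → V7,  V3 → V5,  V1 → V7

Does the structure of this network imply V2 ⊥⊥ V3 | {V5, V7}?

Enumerating the 4 paths from V2 to V3 and testing each for blocking by {V5, V7}:
Path 1: V2 ← V1 → V7 ← V5 ← V3
  V5 is a chain here and V5 is conditioned on, so the path is blocked at V5.
Path 2: V2 ← V1 → V5 ← V3
  V1 is a fork and V1 is not conditioned on; V5 is a collider and V5 is conditioned on, which opens it — no node blocks this path, so it is active.
Path 3: V2 → V7 ← V1 → V5 ← V3
  V7 is a collider and V7 is conditioned on, which opens it; V1 is a fork and V1 is not conditioned on; V5 is a collider and V5 is conditioned on, which opens it — no node blocks this path, so it is active.
Path 4: V2 → V7 ← V5 ← V3
  V5 is a chain here and V5 is conditioned on, so the path is blocked at V5.
At least one path is unblocked, so d-separation fails.

No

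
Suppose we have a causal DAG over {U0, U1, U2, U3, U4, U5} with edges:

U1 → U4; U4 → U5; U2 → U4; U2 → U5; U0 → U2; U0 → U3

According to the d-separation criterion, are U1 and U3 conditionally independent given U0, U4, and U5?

We examine all 2 paths between U1 and U3:
Path 1: U1 → U4 ← U2 ← U0 → U3
  U0 is a fork here and U0 is conditioned on, so the path is blocked at U0.
Path 2: U1 → U4 → U5 ← U2 ← U0 → U3
  U4 is a chain here and U4 is conditioned on, so the path is blocked at U4.
Since every path is blocked, d-separation holds.

Yes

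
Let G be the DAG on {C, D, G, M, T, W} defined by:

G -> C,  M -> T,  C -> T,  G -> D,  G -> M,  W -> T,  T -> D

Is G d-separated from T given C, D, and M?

Enumerating the 3 paths from G to T and testing each for blocking by {C, D, M}:
Path 1: G → D ← T
  D is a collider and D is conditioned on, which opens it — no node blocks this path, so it is active.
Path 2: G → M → T
  M is a chain here and M is conditioned on, so the path is blocked at M.
Path 3: G → C → T
  C is a chain here and C is conditioned on, so the path is blocked at C.
At least one path is unblocked, so d-separation fails.

No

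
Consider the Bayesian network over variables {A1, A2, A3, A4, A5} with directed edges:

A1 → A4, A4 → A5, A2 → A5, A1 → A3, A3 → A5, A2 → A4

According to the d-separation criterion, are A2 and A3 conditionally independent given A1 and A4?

Yes

4 paths connect A2 and A3; each must be blocked for d-separation to hold:
Path 1: A2 → A4 → A5 ← A3
  A4 is a chain here and A4 is conditioned on, so the path is blocked at A4.
Path 2: A2 → A4 ← A1 → A3
  A1 is a fork here and A1 is conditioned on, so the path is blocked at A1.
Path 3: A2 → A5 ← A4 ← A1 → A3
  A5 is a collider here and neither A5 nor any of its descendants is conditioned on, so the collider stays closed — the path is blocked at A5.
Path 4: A2 → A5 ← A3
  A5 is a collider here and neither A5 nor any of its descendants is conditioned on, so the collider stays closed — the path is blocked at A5.
Every path is blocked, so A2 and A3 are d-separated given {A1, A4}.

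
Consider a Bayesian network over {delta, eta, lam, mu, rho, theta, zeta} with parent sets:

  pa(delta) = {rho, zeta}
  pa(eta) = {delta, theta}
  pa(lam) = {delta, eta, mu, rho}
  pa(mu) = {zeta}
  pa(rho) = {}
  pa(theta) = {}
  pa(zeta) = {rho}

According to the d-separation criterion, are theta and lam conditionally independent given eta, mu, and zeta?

There are 6 undirected paths between theta and lam; checking each against the conditioning set {eta, mu, zeta}:
Path 1: theta → eta ← delta ← zeta → mu → lam
  zeta is a fork here and zeta is conditioned on, so the path is blocked at zeta.
Path 2: theta → eta ← delta ← zeta ← rho → lam
  zeta is a chain here and zeta is conditioned on, so the path is blocked at zeta.
Path 3: theta → eta ← delta ← rho → zeta → mu → lam
  zeta is a chain here and zeta is conditioned on, so the path is blocked at zeta.
Path 4: theta → eta ← delta ← rho → lam
  eta is a collider and eta is conditioned on, which opens it; delta is a chain and delta is not conditioned on; rho is a fork and rho is not conditioned on — no node blocks this path, so it is active.
Path 5: theta → eta ← delta → lam
  eta is a collider and eta is conditioned on, which opens it; delta is a fork and delta is not conditioned on — no node blocks this path, so it is active.
Path 6: theta → eta → lam
  eta is a chain here and eta is conditioned on, so the path is blocked at eta.
Because an active path exists, theta and lam are not d-separated.

No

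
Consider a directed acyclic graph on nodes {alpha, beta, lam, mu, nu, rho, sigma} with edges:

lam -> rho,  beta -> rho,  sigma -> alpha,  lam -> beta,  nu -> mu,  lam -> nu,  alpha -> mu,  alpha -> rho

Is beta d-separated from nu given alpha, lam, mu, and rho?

Yes

Enumerating the 4 paths from beta to nu and testing each for blocking by {alpha, lam, mu, rho}:
  1. beta → rho ← alpha → mu ← nu — rho:collider[open]; alpha:fork[blocks]; mu:collider[open] ⇒ blocked
  2. beta → rho ← lam → nu — rho:collider[open]; lam:fork[blocks] ⇒ blocked
  3. beta ← lam → rho ← alpha → mu ← nu — lam:fork[blocks]; rho:collider[open]; alpha:fork[blocks]; mu:collider[open] ⇒ blocked
  4. beta ← lam → nu — lam:fork[blocks] ⇒ blocked
Every path is blocked, so beta and nu are d-separated given {alpha, lam, mu, rho}.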